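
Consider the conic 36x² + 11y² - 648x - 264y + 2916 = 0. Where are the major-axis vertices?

(9, 0) and (9, 24)

Collect terms: 36(x² - 18x) + 11(y² - 24y) = -2916
36(x - 9)² + 11(y - 12)² = -2916 + 2916 + 1584 = 1584
Divide by 1584: (x - 9)²/44 + (y - 12)²/144 = 1
Ellipse, center (9, 12), major axis vertical; a² = 144, b² = 44.
a = 12. Vertices at (h, k ± a).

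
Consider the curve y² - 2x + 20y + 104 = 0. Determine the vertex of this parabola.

(2, -10)

Only y is squared. Complete the square in y: (y + 10)² = 2(x - 2).
Vertex (2, -10); 4p = 2 so p = 1/2. Opens right.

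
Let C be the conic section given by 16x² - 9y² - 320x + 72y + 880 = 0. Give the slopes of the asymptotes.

4/3 and -4/3

Group: 16(x² - 20x) -9(y² - 8y) = -880
Complete the square: 16(x - 10)² -9(y - 4)² = -880 + 1600 - 144 = 576
Divide by 576: (x - 10)²/36 - (y - 4)²/64 = 1
Hyperbola, center (10, 4), transverse axis horizontal; a² = 36, b² = 64.
For a horizontal hyperbola the asymptotes have slope ±b/a.
Here that is ±8/6 = ±4/3.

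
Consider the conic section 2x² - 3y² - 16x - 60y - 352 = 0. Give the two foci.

(4 - √70, -10) and (4 + √70, -10)

Group: 2(x² - 8x) -3(y² + 20y) = 352
Complete the square: 2(x - 4)² -3(y + 10)² = 352 + 32 - 300 = 84
Divide by 84: (x - 4)²/42 - (y + 10)²/28 = 1
Hyperbola, center (4, -10), transverse axis horizontal; a² = 42, b² = 28.
c² = a² + b² = 42 + 28 = 70, so c = √70.
Foci lie on the horizontal axis through the center: (h ± c, k).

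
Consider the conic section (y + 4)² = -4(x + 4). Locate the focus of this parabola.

Vertex (-4, -4); 4p = -4 so p = -1. Opens left.
Focus is p units from the vertex along the axis: (h + p, k).

(-5, -4)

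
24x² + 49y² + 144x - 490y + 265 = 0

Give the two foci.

(-8, 5) and (2, 5)

Group: 24(x² + 6x) + 49(y² - 10y) = -265
Complete the square: 24(x + 3)² + 49(y - 5)² = -265 + 216 + 1225 = 1176
Divide by 1176: (x + 3)²/49 + (y - 5)²/24 = 1
Ellipse, center (-3, 5), major axis horizontal; a² = 49, b² = 24.
c² = a² - b² = 49 - 24 = 25, so c = 5.
Foci lie on the horizontal axis through the center: (h ± c, k).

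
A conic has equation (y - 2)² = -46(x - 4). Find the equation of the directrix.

Vertex (4, 2); 4p = -46 so p = -23/2. Opens left.
Directrix is the vertical line x = h − p = 4 − (-23/2) = 31/2.

x = 31/2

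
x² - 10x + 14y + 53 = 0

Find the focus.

Only x is squared. Complete the square in x: (x - 5)² = -14(y + 2).
Vertex (5, -2); 4p = -14 so p = -7/2. Opens down.
Focus is p units from the vertex along the axis: (h, k + p).

(5, -11/2)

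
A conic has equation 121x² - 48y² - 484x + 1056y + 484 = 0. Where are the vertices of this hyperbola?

(2, 0) and (2, 22)

Group: 121(x² - 4x) -48(y² - 22y) = -484
Completing the square gives 121(x - 2)² -48(y - 11)² = -484 + 484 - 5808 = -5808.
Divide through by -5808 to get (y - 11)²/121 - (x - 2)²/48 = 1.
Hyperbola, center (2, 11), transverse axis vertical; a² = 121, b² = 48.
a = 11. Vertices at (h, k ± a).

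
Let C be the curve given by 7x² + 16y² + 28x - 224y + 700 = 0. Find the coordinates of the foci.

(-5, 7) and (1, 7)

Group the x- and y-terms: 7(x² + 4x) + 16(y² - 14y) = -700
Complete the square: 7(x + 2)² + 16(y - 7)² = -700 + 28 + 784 = 112
Divide through by 112 to get (x + 2)²/16 + (y - 7)²/7 = 1.
Ellipse, center (-2, 7), major axis horizontal; a² = 16, b² = 7.
c² = a² - b² = 16 - 7 = 9, so c = 3.
Foci lie on the horizontal axis through the center: (h ± c, k).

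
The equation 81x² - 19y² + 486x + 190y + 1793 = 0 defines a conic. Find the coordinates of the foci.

(-3, -5) and (-3, 15)

Collect terms: 81(x² + 6x) -19(y² - 10y) = -1793
Completing the square gives 81(x + 3)² -19(y - 5)² = -1793 + 729 - 475 = -1539.
Dividing both sides by -1539: (y - 5)²/81 - (x + 3)²/19 = 1
Hyperbola, center (-3, 5), transverse axis vertical; a² = 81, b² = 19.
c² = a² + b² = 81 + 19 = 100, so c = 10.
Foci lie on the vertical axis through the center: (h, k ± c).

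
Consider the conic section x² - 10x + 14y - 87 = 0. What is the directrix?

y = 23/2

Only x is squared. Complete the square in x: (x - 5)² = -14(y - 8).
Vertex (5, 8); 4p = -14 so p = -7/2. Opens down.
Directrix is the horizontal line y = k − p = 8 − (-7/2) = 23/2.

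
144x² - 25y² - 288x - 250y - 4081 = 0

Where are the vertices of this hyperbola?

(-4, -5) and (6, -5)

Group the x- and y-terms: 144(x² - 2x) -25(y² + 10y) = 4081
Completing the square gives 144(x - 1)² -25(y + 5)² = 4081 + 144 - 625 = 3600.
Divide through by 3600 to get (x - 1)²/25 - (y + 5)²/144 = 1.
Hyperbola, center (1, -5), transverse axis horizontal; a² = 25, b² = 144.
a = 5. Vertices at (h ± a, k).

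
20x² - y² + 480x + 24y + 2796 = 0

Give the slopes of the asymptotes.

Group the x- and y-terms: 20(x² + 24x) -(y² - 24y) = -2796
Completing the square gives 20(x + 12)² -(y - 12)² = -2796 + 2880 - 144 = -60.
Divide through by -60 to get (y - 12)²/60 - (x + 12)²/3 = 1.
Hyperbola, center (-12, 12), transverse axis vertical; a² = 60, b² = 3.
For a vertical hyperbola the asymptotes have slope ±a/b.
Here that is ±2√15/√3 = ±2√5.

2√5 and -2√5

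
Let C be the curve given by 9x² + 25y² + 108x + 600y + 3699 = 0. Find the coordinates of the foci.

(-10, -12) and (-2, -12)

Rearranging, 9(x² + 12x) + 25(y² + 24y) = -3699.
9(x + 6)² + 25(y + 12)² = -3699 + 324 + 3600 = 225
Dividing both sides by 225: (x + 6)²/25 + (y + 12)²/9 = 1
Ellipse, center (-6, -12), major axis horizontal; a² = 25, b² = 9.
c² = a² - b² = 25 - 9 = 16, so c = 4.
Foci lie on the horizontal axis through the center: (h ± c, k).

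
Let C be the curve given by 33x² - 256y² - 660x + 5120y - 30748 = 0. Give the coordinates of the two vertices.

33(x² - 20x) -256(y² - 20y) = 30748
Complete the square: 33(x - 10)² -256(y - 10)² = 30748 + 3300 - 25600 = 8448
Dividing both sides by 8448: (x - 10)²/256 - (y - 10)²/33 = 1
Hyperbola, center (10, 10), transverse axis horizontal; a² = 256, b² = 33.
a = 16. Vertices at (h ± a, k).

(-6, 10) and (26, 10)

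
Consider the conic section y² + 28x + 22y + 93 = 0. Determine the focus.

Only y is squared. Complete the square in y: (y + 11)² = -28(x - 1).
Vertex (1, -11); 4p = -28 so p = -7. Opens left.
Focus is p units from the vertex along the axis: (h + p, k).

(-6, -11)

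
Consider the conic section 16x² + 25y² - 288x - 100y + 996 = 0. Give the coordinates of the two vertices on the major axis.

Collect terms: 16(x² - 18x) + 25(y² - 4y) = -996
Complete the square: 16(x - 9)² + 25(y - 2)² = -996 + 1296 + 100 = 400
Dividing both sides by 400: (x - 9)²/25 + (y - 2)²/16 = 1
Ellipse, center (9, 2), major axis horizontal; a² = 25, b² = 16.
a = 5. Vertices at (h ± a, k).

(4, 2) and (14, 2)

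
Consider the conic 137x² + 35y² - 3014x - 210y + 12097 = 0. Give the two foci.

137(x² - 22x) + 35(y² - 6y) = -12097
Complete the square: 137(x - 11)² + 35(y - 3)² = -12097 + 16577 + 315 = 4795
Divide by 4795: (x - 11)²/35 + (y - 3)²/137 = 1
Ellipse, center (11, 3), major axis vertical; a² = 137, b² = 35.
c² = a² - b² = 137 - 35 = 102, so c = √102.
Foci lie on the vertical axis through the center: (h, k ± c).

(11, 3 - √102) and (11, 3 + √102)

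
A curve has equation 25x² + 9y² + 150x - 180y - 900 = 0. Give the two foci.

(-3, -2) and (-3, 22)

Group: 25(x² + 6x) + 9(y² - 20y) = 900
25(x + 3)² + 9(y - 10)² = 900 + 225 + 900 = 2025
Dividing both sides by 2025: (x + 3)²/81 + (y - 10)²/225 = 1
Ellipse, center (-3, 10), major axis vertical; a² = 225, b² = 81.
c² = a² - b² = 225 - 81 = 144, so c = 12.
Foci lie on the vertical axis through the center: (h, k ± c).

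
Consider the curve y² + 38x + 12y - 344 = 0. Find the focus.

Only y is squared. Complete the square in y: (y + 6)² = -38(x - 10).
Vertex (10, -6); 4p = -38 so p = -19/2. Opens left.
Focus is p units from the vertex along the axis: (h + p, k).

(1/2, -6)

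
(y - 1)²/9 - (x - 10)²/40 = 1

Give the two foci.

Center (10, 1). The positive term is the y-term, so the transverse axis is vertical; a² = 9, b² = 40.
c² = a² + b² = 9 + 40 = 49, so c = 7.
Foci lie on the vertical axis through the center: (h, k ± c).

(10, -6) and (10, 8)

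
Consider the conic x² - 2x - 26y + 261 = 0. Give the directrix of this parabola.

Only x is squared. Complete the square in x: (x - 1)² = 26(y - 10).
Vertex (1, 10); 4p = 26 so p = 13/2. Opens up.
Directrix is the horizontal line y = k − p = 10 − (13/2) = 7/2.

y = 7/2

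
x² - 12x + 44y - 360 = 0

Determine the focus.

(6, -2)

Only x is squared. Complete the square in x: (x - 6)² = -44(y - 9).
Vertex (6, 9); 4p = -44 so p = -11. Opens down.
Focus is p units from the vertex along the axis: (h, k + p).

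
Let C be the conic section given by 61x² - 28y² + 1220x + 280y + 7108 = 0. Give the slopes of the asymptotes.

√427/14 and -√427/14

Group: 61(x² + 20x) -28(y² - 10y) = -7108
Complete the square: 61(x + 10)² -28(y - 5)² = -7108 + 6100 - 700 = -1708
Divide through by -1708 to get (y - 5)²/61 - (x + 10)²/28 = 1.
Hyperbola, center (-10, 5), transverse axis vertical; a² = 61, b² = 28.
For a vertical hyperbola the asymptotes have slope ±a/b.
Here that is ±√61/2√7 = ±√427/14.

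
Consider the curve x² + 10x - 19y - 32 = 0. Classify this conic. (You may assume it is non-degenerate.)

parabola

No xy term. Coefficients of x² and y² are A = 1, C = 0.
Exactly one squared variable ⇒ parabola.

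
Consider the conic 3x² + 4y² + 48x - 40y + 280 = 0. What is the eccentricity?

e = 1/2

Collect terms: 3(x² + 16x) + 4(y² - 10y) = -280
Completing the square gives 3(x + 8)² + 4(y - 5)² = -280 + 192 + 100 = 12.
Dividing both sides by 12: (x + 8)²/4 + (y - 5)²/3 = 1
Ellipse, center (-8, 5), major axis horizontal; a² = 4, b² = 3.
c² = a² - b² = 1, so c = 1.
e = c/a = 1/2.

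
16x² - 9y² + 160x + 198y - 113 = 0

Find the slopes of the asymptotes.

Collect terms: 16(x² + 10x) -9(y² - 22y) = 113
Complete the square: 16(x + 5)² -9(y - 11)² = 113 + 400 - 1089 = -576
Divide through by -576 to get (y - 11)²/64 - (x + 5)²/36 = 1.
Hyperbola, center (-5, 11), transverse axis vertical; a² = 64, b² = 36.
For a vertical hyperbola the asymptotes have slope ±a/b.
Here that is ±8/6 = ±4/3.

4/3 and -4/3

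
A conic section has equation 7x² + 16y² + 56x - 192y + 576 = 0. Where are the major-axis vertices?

(-8, 6) and (0, 6)

Collect terms: 7(x² + 8x) + 16(y² - 12y) = -576
7(x + 4)² + 16(y - 6)² = -576 + 112 + 576 = 112
Divide through by 112 to get (x + 4)²/16 + (y - 6)²/7 = 1.
Ellipse, center (-4, 6), major axis horizontal; a² = 16, b² = 7.
a = 4. Vertices at (h ± a, k).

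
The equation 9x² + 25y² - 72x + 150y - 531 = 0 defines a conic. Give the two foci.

Collect terms: 9(x² - 8x) + 25(y² + 6y) = 531
Complete the square: 9(x - 4)² + 25(y + 3)² = 531 + 144 + 225 = 900
Divide through by 900 to get (x - 4)²/100 + (y + 3)²/36 = 1.
Ellipse, center (4, -3), major axis horizontal; a² = 100, b² = 36.
c² = a² - b² = 100 - 36 = 64, so c = 8.
Foci lie on the horizontal axis through the center: (h ± c, k).

(-4, -3) and (12, -3)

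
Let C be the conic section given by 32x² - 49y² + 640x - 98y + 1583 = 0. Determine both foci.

(-19, -1) and (-1, -1)

32(x² + 20x) -49(y² + 2y) = -1583
32(x + 10)² -49(y + 1)² = -1583 + 3200 - 49 = 1568
Divide through by 1568 to get (x + 10)²/49 - (y + 1)²/32 = 1.
Hyperbola, center (-10, -1), transverse axis horizontal; a² = 49, b² = 32.
c² = a² + b² = 49 + 32 = 81, so c = 9.
Foci lie on the horizontal axis through the center: (h ± c, k).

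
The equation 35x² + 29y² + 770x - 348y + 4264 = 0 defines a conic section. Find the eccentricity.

Rearranging, 35(x² + 22x) + 29(y² - 12y) = -4264.
35(x + 11)² + 29(y - 6)² = -4264 + 4235 + 1044 = 1015
Divide through by 1015 to get (x + 11)²/29 + (y - 6)²/35 = 1.
Ellipse, center (-11, 6), major axis vertical; a² = 35, b² = 29.
c² = a² - b² = 6, so c = √6.
e = c/a = √6/√35 = √210/35.

e = √210/35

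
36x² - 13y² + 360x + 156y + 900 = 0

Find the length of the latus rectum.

Group the x- and y-terms: 36(x² + 10x) -13(y² - 12y) = -900
Completing the square gives 36(x + 5)² -13(y - 6)² = -900 + 900 - 468 = -468.
Divide by -468: (y - 6)²/36 - (x + 5)²/13 = 1
Hyperbola, center (-5, 6), transverse axis vertical; a² = 36, b² = 13.
Latus rectum length = 2b²/a = 2·13/6 = 13/3.

13/3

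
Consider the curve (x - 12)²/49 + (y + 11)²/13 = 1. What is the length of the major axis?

14

Center (12, -11). The larger denominator 49 sits under the x-term, so the major axis is horizontal; a² = 49, b² = 13.
a² = 49 so a = 7; the major axis has length 2a = 14.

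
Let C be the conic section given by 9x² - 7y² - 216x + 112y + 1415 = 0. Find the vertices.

(12, -1) and (12, 17)

Group: 9(x² - 24x) -7(y² - 16y) = -1415
Completing the square gives 9(x - 12)² -7(y - 8)² = -1415 + 1296 - 448 = -567.
Divide by -567: (y - 8)²/81 - (x - 12)²/63 = 1
Hyperbola, center (12, 8), transverse axis vertical; a² = 81, b² = 63.
a = 9. Vertices at (h, k ± a).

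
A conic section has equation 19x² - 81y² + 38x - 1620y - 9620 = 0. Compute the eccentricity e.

Collect terms: 19(x² + 2x) -81(y² + 20y) = 9620
Complete the square in x and y: 19(x + 1)² -81(y + 10)² = 9620 + 19 - 8100 = 1539
Divide by 1539: (x + 1)²/81 - (y + 10)²/19 = 1
Hyperbola, center (-1, -10), transverse axis horizontal; a² = 81, b² = 19.
c² = a² + b² = 100, so c = 10.
e = c/a = 10/9.

e = 10/9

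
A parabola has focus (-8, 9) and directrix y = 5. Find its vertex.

(-8, 7)

The vertex is the midpoint between the focus and the directrix along the axis of symmetry.
Axis is vertical (directrix is horizontal). Vertex y-coordinate = (9 + 5)/2 = 7; x-coordinate = -8.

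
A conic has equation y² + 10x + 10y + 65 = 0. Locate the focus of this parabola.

(-13/2, -5)

Only y is squared. Complete the square in y: (y + 5)² = -10(x + 4).
Vertex (-4, -5); 4p = -10 so p = -5/2. Opens left.
Focus is p units from the vertex along the axis: (h + p, k).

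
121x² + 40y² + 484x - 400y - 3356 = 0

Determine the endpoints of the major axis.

Rearranging, 121(x² + 4x) + 40(y² - 10y) = 3356.
Complete the square: 121(x + 2)² + 40(y - 5)² = 3356 + 484 + 1000 = 4840
Divide by 4840: (x + 2)²/40 + (y - 5)²/121 = 1
Ellipse, center (-2, 5), major axis vertical; a² = 121, b² = 40.
a = 11. Vertices at (h, k ± a).

(-2, -6) and (-2, 16)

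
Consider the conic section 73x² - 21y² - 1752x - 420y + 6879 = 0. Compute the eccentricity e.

e = √1974/21

Group: 73(x² - 24x) -21(y² + 20y) = -6879
Complete the square: 73(x - 12)² -21(y + 10)² = -6879 + 10512 - 2100 = 1533
Dividing both sides by 1533: (x - 12)²/21 - (y + 10)²/73 = 1
Hyperbola, center (12, -10), transverse axis horizontal; a² = 21, b² = 73.
c² = a² + b² = 94, so c = √94.
e = c/a = √94/√21 = √1974/21.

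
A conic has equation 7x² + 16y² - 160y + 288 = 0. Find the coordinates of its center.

(0, 5)

Rearranging, 7x² + 16(y² - 10y) = -288.
7x² + 16(y - 5)² = -288 + 0 + 400 = 112
Dividing both sides by 112: x²/16 + (y - 5)²/7 = 1
Ellipse with center (0, 5).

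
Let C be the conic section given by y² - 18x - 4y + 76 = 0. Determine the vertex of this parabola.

Only y is squared. Complete the square in y: (y - 2)² = 18(x - 4).
Vertex (4, 2); 4p = 18 so p = 9/2. Opens right.

(4, 2)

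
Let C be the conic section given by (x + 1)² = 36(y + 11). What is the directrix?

y = -20

Vertex (-1, -11); 4p = 36 so p = 9. Opens up.
Directrix is the horizontal line y = k − p = -11 − (9) = -20.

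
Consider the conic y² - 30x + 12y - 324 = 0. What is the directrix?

Only y is squared. Complete the square in y: (y + 6)² = 30(x + 12).
Vertex (-12, -6); 4p = 30 so p = 15/2. Opens right.
Directrix is the vertical line x = h − p = -12 − (15/2) = -39/2.

x = -39/2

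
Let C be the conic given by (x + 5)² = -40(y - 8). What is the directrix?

Vertex (-5, 8); 4p = -40 so p = -10. Opens down.
Directrix is the horizontal line y = k − p = 8 − (-10) = 18.

y = 18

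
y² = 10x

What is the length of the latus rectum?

10

Vertex (0, 0); 4p = 10 so p = 5/2. Opens right.
Latus rectum length = |4p| = 10.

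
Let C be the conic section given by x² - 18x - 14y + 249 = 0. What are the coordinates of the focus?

(9, 31/2)

Only x is squared. Complete the square in x: (x - 9)² = 14(y - 12).
Vertex (9, 12); 4p = 14 so p = 7/2. Opens up.
Focus is p units from the vertex along the axis: (h, k + p).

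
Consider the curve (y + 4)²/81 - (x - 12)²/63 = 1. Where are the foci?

(12, -16) and (12, 8)

Center (12, -4). The positive term is the y-term, so the transverse axis is vertical; a² = 81, b² = 63.
c² = a² + b² = 81 + 63 = 144, so c = 12.
Foci lie on the vertical axis through the center: (h, k ± c).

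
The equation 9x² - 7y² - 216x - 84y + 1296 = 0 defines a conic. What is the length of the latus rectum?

Group the x- and y-terms: 9(x² - 24x) -7(y² + 12y) = -1296
Complete the square in x and y: 9(x - 12)² -7(y + 6)² = -1296 + 1296 - 252 = -252
Dividing both sides by -252: (y + 6)²/36 - (x - 12)²/28 = 1
Hyperbola, center (12, -6), transverse axis vertical; a² = 36, b² = 28.
Latus rectum length = 2b²/a = 2·28/6 = 28/3.

28/3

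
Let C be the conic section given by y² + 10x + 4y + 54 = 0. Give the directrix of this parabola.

x = -5/2

Only y is squared. Complete the square in y: (y + 2)² = -10(x + 5).
Vertex (-5, -2); 4p = -10 so p = -5/2. Opens left.
Directrix is the vertical line x = h − p = -5 − (-5/2) = -5/2.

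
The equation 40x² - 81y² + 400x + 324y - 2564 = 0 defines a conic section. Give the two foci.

Rearranging, 40(x² + 10x) -81(y² - 4y) = 2564.
Complete the square in x and y: 40(x + 5)² -81(y - 2)² = 2564 + 1000 - 324 = 3240
Divide by 3240: (x + 5)²/81 - (y - 2)²/40 = 1
Hyperbola, center (-5, 2), transverse axis horizontal; a² = 81, b² = 40.
c² = a² + b² = 81 + 40 = 121, so c = 11.
Foci lie on the horizontal axis through the center: (h ± c, k).

(-16, 2) and (6, 2)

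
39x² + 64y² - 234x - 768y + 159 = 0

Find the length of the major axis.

16

Group the x- and y-terms: 39(x² - 6x) + 64(y² - 12y) = -159
Completing the square gives 39(x - 3)² + 64(y - 6)² = -159 + 351 + 2304 = 2496.
Dividing both sides by 2496: (x - 3)²/64 + (y - 6)²/39 = 1
Ellipse, center (3, 6), major axis horizontal; a² = 64, b² = 39.
a² = 64 so a = 8; the major axis has length 2a = 16.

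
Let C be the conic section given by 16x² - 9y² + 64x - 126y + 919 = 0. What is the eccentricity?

e = 5/4

Group the x- and y-terms: 16(x² + 4x) -9(y² + 14y) = -919
16(x + 2)² -9(y + 7)² = -919 + 64 - 441 = -1296
Divide through by -1296 to get (y + 7)²/144 - (x + 2)²/81 = 1.
Hyperbola, center (-2, -7), transverse axis vertical; a² = 144, b² = 81.
c² = a² + b² = 225, so c = 15.
e = c/a = 15/12 = 5/4.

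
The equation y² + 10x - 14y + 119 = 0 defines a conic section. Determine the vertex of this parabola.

Only y is squared. Complete the square in y: (y - 7)² = -10(x + 7).
Vertex (-7, 7); 4p = -10 so p = -5/2. Opens left.

(-7, 7)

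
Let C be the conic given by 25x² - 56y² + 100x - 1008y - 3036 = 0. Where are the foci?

(-2, -18) and (-2, 0)

Collect terms: 25(x² + 4x) -56(y² + 18y) = 3036
Complete the square in x and y: 25(x + 2)² -56(y + 9)² = 3036 + 100 - 4536 = -1400
Dividing both sides by -1400: (y + 9)²/25 - (x + 2)²/56 = 1
Hyperbola, center (-2, -9), transverse axis vertical; a² = 25, b² = 56.
c² = a² + b² = 25 + 56 = 81, so c = 9.
Foci lie on the vertical axis through the center: (h, k ± c).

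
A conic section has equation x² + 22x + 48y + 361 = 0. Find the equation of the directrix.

Only x is squared. Complete the square in x: (x + 11)² = -48(y + 5).
Vertex (-11, -5); 4p = -48 so p = -12. Opens down.
Directrix is the horizontal line y = k − p = -5 − (-12) = 7.

y = 7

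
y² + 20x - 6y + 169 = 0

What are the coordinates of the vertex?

Only y is squared. Complete the square in y: (y - 3)² = -20(x + 8).
Vertex (-8, 3); 4p = -20 so p = -5. Opens left.

(-8, 3)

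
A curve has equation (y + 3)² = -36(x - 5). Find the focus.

(-4, -3)

Vertex (5, -3); 4p = -36 so p = -9. Opens left.
Focus is p units from the vertex along the axis: (h + p, k).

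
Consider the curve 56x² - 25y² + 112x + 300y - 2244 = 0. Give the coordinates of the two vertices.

Collect terms: 56(x² + 2x) -25(y² - 12y) = 2244
Complete the square: 56(x + 1)² -25(y - 6)² = 2244 + 56 - 900 = 1400
Divide through by 1400 to get (x + 1)²/25 - (y - 6)²/56 = 1.
Hyperbola, center (-1, 6), transverse axis horizontal; a² = 25, b² = 56.
a = 5. Vertices at (h ± a, k).

(-6, 6) and (4, 6)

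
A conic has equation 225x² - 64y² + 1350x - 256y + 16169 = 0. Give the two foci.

(-3, -19) and (-3, 15)

Rearranging, 225(x² + 6x) -64(y² + 4y) = -16169.
225(x + 3)² -64(y + 2)² = -16169 + 2025 - 256 = -14400
Divide by -14400: (y + 2)²/225 - (x + 3)²/64 = 1
Hyperbola, center (-3, -2), transverse axis vertical; a² = 225, b² = 64.
c² = a² + b² = 225 + 64 = 289, so c = 17.
Foci lie on the vertical axis through the center: (h, k ± c).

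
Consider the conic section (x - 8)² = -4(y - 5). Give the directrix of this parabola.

y = 6

Vertex (8, 5); 4p = -4 so p = -1. Opens down.
Directrix is the horizontal line y = k − p = 5 − (-1) = 6.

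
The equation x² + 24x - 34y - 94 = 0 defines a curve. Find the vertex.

Only x is squared. Complete the square in x: (x + 12)² = 34(y + 7).
Vertex (-12, -7); 4p = 34 so p = 17/2. Opens up.

(-12, -7)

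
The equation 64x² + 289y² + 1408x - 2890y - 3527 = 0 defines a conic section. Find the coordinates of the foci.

(-26, 5) and (4, 5)

64(x² + 22x) + 289(y² - 10y) = 3527
Complete the square: 64(x + 11)² + 289(y - 5)² = 3527 + 7744 + 7225 = 18496
Divide through by 18496 to get (x + 11)²/289 + (y - 5)²/64 = 1.
Ellipse, center (-11, 5), major axis horizontal; a² = 289, b² = 64.
c² = a² - b² = 289 - 64 = 225, so c = 15.
Foci lie on the horizontal axis through the center: (h ± c, k).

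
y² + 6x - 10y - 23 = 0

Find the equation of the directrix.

x = 19/2

Only y is squared. Complete the square in y: (y - 5)² = -6(x - 8).
Vertex (8, 5); 4p = -6 so p = -3/2. Opens left.
Directrix is the vertical line x = h − p = 8 − (-3/2) = 19/2.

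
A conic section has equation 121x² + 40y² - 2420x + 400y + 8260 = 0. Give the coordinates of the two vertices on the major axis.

Group: 121(x² - 20x) + 40(y² + 10y) = -8260
121(x - 10)² + 40(y + 5)² = -8260 + 12100 + 1000 = 4840
Divide through by 4840 to get (x - 10)²/40 + (y + 5)²/121 = 1.
Ellipse, center (10, -5), major axis vertical; a² = 121, b² = 40.
a = 11. Vertices at (h, k ± a).

(10, -16) and (10, 6)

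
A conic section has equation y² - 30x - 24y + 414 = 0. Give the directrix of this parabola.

x = 3/2

Only y is squared. Complete the square in y: (y - 12)² = 30(x - 9).
Vertex (9, 12); 4p = 30 so p = 15/2. Opens right.
Directrix is the vertical line x = h − p = 9 − (15/2) = 3/2.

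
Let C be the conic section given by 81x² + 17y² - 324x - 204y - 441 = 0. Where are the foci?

81(x² - 4x) + 17(y² - 12y) = 441
81(x - 2)² + 17(y - 6)² = 441 + 324 + 612 = 1377
Divide through by 1377 to get (x - 2)²/17 + (y - 6)²/81 = 1.
Ellipse, center (2, 6), major axis vertical; a² = 81, b² = 17.
c² = a² - b² = 81 - 17 = 64, so c = 8.
Foci lie on the vertical axis through the center: (h, k ± c).

(2, -2) and (2, 14)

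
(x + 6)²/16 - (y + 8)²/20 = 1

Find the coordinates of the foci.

Center (-6, -8). The positive term is the x-term, so the transverse axis is horizontal; a² = 16, b² = 20.
c² = a² + b² = 16 + 20 = 36, so c = 6.
Foci lie on the horizontal axis through the center: (h ± c, k).

(-12, -8) and (0, -8)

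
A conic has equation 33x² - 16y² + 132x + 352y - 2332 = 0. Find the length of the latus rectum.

33(x² + 4x) -16(y² - 22y) = 2332
Complete the square in x and y: 33(x + 2)² -16(y - 11)² = 2332 + 132 - 1936 = 528
Divide through by 528 to get (x + 2)²/16 - (y - 11)²/33 = 1.
Hyperbola, center (-2, 11), transverse axis horizontal; a² = 16, b² = 33.
Latus rectum length = 2b²/a = 2·33/4 = 33/2.

33/2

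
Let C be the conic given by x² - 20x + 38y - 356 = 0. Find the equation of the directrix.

Only x is squared. Complete the square in x: (x - 10)² = -38(y - 12).
Vertex (10, 12); 4p = -38 so p = -19/2. Opens down.
Directrix is the horizontal line y = k − p = 12 − (-19/2) = 43/2.

y = 43/2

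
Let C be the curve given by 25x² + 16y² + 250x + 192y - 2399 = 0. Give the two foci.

(-5, -15) and (-5, 3)

Collect terms: 25(x² + 10x) + 16(y² + 12y) = 2399
Completing the square gives 25(x + 5)² + 16(y + 6)² = 2399 + 625 + 576 = 3600.
Divide through by 3600 to get (x + 5)²/144 + (y + 6)²/225 = 1.
Ellipse, center (-5, -6), major axis vertical; a² = 225, b² = 144.
c² = a² - b² = 225 - 144 = 81, so c = 9.
Foci lie on the vertical axis through the center: (h, k ± c).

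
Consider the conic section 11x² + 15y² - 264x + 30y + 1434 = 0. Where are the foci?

(10, -1) and (14, -1)

Collect terms: 11(x² - 24x) + 15(y² + 2y) = -1434
Complete the square in x and y: 11(x - 12)² + 15(y + 1)² = -1434 + 1584 + 15 = 165
Divide by 165: (x - 12)²/15 + (y + 1)²/11 = 1
Ellipse, center (12, -1), major axis horizontal; a² = 15, b² = 11.
c² = a² - b² = 15 - 11 = 4, so c = 2.
Foci lie on the horizontal axis through the center: (h ± c, k).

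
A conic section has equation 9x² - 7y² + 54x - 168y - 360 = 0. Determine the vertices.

9(x² + 6x) -7(y² + 24y) = 360
Complete the square: 9(x + 3)² -7(y + 12)² = 360 + 81 - 1008 = -567
Divide through by -567 to get (y + 12)²/81 - (x + 3)²/63 = 1.
Hyperbola, center (-3, -12), transverse axis vertical; a² = 81, b² = 63.
a = 9. Vertices at (h, k ± a).

(-3, -21) and (-3, -3)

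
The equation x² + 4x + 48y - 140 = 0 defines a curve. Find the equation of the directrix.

Only x is squared. Complete the square in x: (x + 2)² = -48(y - 3).
Vertex (-2, 3); 4p = -48 so p = -12. Opens down.
Directrix is the horizontal line y = k − p = 3 − (-12) = 15.

y = 15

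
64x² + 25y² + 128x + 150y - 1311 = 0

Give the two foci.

(-1, -3 - √39) and (-1, -3 + √39)

Group: 64(x² + 2x) + 25(y² + 6y) = 1311
Complete the square: 64(x + 1)² + 25(y + 3)² = 1311 + 64 + 225 = 1600
Dividing both sides by 1600: (x + 1)²/25 + (y + 3)²/64 = 1
Ellipse, center (-1, -3), major axis vertical; a² = 64, b² = 25.
c² = a² - b² = 64 - 25 = 39, so c = √39.
Foci lie on the vertical axis through the center: (h, k ± c).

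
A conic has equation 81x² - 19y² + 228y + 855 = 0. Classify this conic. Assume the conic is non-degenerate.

No xy term. Coefficients of x² and y² are A = 81, C = -19.
A and C have opposite signs ⇒ hyperbola.

hyperbola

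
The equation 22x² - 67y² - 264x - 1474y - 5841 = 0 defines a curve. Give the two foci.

Rearranging, 22(x² - 12x) -67(y² + 22y) = 5841.
Complete the square: 22(x - 6)² -67(y + 11)² = 5841 + 792 - 8107 = -1474
Dividing both sides by -1474: (y + 11)²/22 - (x - 6)²/67 = 1
Hyperbola, center (6, -11), transverse axis vertical; a² = 22, b² = 67.
c² = a² + b² = 22 + 67 = 89, so c = √89.
Foci lie on the vertical axis through the center: (h, k ± c).

(6, -11 - √89) and (6, -11 + √89)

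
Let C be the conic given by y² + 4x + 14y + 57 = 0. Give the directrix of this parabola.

Only y is squared. Complete the square in y: (y + 7)² = -4(x + 2).
Vertex (-2, -7); 4p = -4 so p = -1. Opens left.
Directrix is the vertical line x = h − p = -2 − (-1) = -1.

x = -1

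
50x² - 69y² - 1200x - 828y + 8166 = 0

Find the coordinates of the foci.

(12, -6 - √119) and (12, -6 + √119)

Group: 50(x² - 24x) -69(y² + 12y) = -8166
Completing the square gives 50(x - 12)² -69(y + 6)² = -8166 + 7200 - 2484 = -3450.
Divide by -3450: (y + 6)²/50 - (x - 12)²/69 = 1
Hyperbola, center (12, -6), transverse axis vertical; a² = 50, b² = 69.
c² = a² + b² = 50 + 69 = 119, so c = √119.
Foci lie on the vertical axis through the center: (h, k ± c).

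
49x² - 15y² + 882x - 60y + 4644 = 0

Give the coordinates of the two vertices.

Group the x- and y-terms: 49(x² + 18x) -15(y² + 4y) = -4644
Completing the square gives 49(x + 9)² -15(y + 2)² = -4644 + 3969 - 60 = -735.
Divide through by -735 to get (y + 2)²/49 - (x + 9)²/15 = 1.
Hyperbola, center (-9, -2), transverse axis vertical; a² = 49, b² = 15.
a = 7. Vertices at (h, k ± a).

(-9, -9) and (-9, 5)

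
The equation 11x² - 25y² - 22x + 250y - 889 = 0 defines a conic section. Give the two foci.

Group the x- and y-terms: 11(x² - 2x) -25(y² - 10y) = 889
Completing the square gives 11(x - 1)² -25(y - 5)² = 889 + 11 - 625 = 275.
Dividing both sides by 275: (x - 1)²/25 - (y - 5)²/11 = 1
Hyperbola, center (1, 5), transverse axis horizontal; a² = 25, b² = 11.
c² = a² + b² = 25 + 11 = 36, so c = 6.
Foci lie on the horizontal axis through the center: (h ± c, k).

(-5, 5) and (7, 5)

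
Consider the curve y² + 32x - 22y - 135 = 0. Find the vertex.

(8, 11)

Only y is squared. Complete the square in y: (y - 11)² = -32(x - 8).
Vertex (8, 11); 4p = -32 so p = -8. Opens left.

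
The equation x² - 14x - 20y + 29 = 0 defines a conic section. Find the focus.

Only x is squared. Complete the square in x: (x - 7)² = 20(y + 1).
Vertex (7, -1); 4p = 20 so p = 5. Opens up.
Focus is p units from the vertex along the axis: (h, k + p).

(7, 4)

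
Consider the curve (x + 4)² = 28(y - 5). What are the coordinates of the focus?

(-4, 12)

Vertex (-4, 5); 4p = 28 so p = 7. Opens up.
Focus is p units from the vertex along the axis: (h, k + p).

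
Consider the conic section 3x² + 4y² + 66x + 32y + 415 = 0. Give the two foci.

(-12, -4) and (-10, -4)

Group the x- and y-terms: 3(x² + 22x) + 4(y² + 8y) = -415
3(x + 11)² + 4(y + 4)² = -415 + 363 + 64 = 12
Divide by 12: (x + 11)²/4 + (y + 4)²/3 = 1
Ellipse, center (-11, -4), major axis horizontal; a² = 4, b² = 3.
c² = a² - b² = 4 - 3 = 1, so c = 1.
Foci lie on the horizontal axis through the center: (h ± c, k).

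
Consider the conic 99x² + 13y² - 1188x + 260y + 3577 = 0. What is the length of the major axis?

Collect terms: 99(x² - 12x) + 13(y² + 20y) = -3577
Complete the square in x and y: 99(x - 6)² + 13(y + 10)² = -3577 + 3564 + 1300 = 1287
Divide by 1287: (x - 6)²/13 + (y + 10)²/99 = 1
Ellipse, center (6, -10), major axis vertical; a² = 99, b² = 13.
a² = 99 so a = 3√11; the major axis has length 2a = 6√11.

6√11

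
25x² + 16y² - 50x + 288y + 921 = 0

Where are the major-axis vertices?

(1, -14) and (1, -4)

Group the x- and y-terms: 25(x² - 2x) + 16(y² + 18y) = -921
Complete the square: 25(x - 1)² + 16(y + 9)² = -921 + 25 + 1296 = 400
Dividing both sides by 400: (x - 1)²/16 + (y + 9)²/25 = 1
Ellipse, center (1, -9), major axis vertical; a² = 25, b² = 16.
a = 5. Vertices at (h, k ± a).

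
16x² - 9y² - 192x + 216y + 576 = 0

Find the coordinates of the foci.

Rearranging, 16(x² - 12x) -9(y² - 24y) = -576.
Complete the square: 16(x - 6)² -9(y - 12)² = -576 + 576 - 1296 = -1296
Divide by -1296: (y - 12)²/144 - (x - 6)²/81 = 1
Hyperbola, center (6, 12), transverse axis vertical; a² = 144, b² = 81.
c² = a² + b² = 144 + 81 = 225, so c = 15.
Foci lie on the vertical axis through the center: (h, k ± c).

(6, -3) and (6, 27)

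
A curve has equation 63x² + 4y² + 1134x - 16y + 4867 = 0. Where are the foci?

(-9, 2 - √59) and (-9, 2 + √59)

63(x² + 18x) + 4(y² - 4y) = -4867
63(x + 9)² + 4(y - 2)² = -4867 + 5103 + 16 = 252
Divide through by 252 to get (x + 9)²/4 + (y - 2)²/63 = 1.
Ellipse, center (-9, 2), major axis vertical; a² = 63, b² = 4.
c² = a² - b² = 63 - 4 = 59, so c = √59.
Foci lie on the vertical axis through the center: (h, k ± c).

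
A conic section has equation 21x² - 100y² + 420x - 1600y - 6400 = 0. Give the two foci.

Group the x- and y-terms: 21(x² + 20x) -100(y² + 16y) = 6400
Completing the square gives 21(x + 10)² -100(y + 8)² = 6400 + 2100 - 6400 = 2100.
Dividing both sides by 2100: (x + 10)²/100 - (y + 8)²/21 = 1
Hyperbola, center (-10, -8), transverse axis horizontal; a² = 100, b² = 21.
c² = a² + b² = 100 + 21 = 121, so c = 11.
Foci lie on the horizontal axis through the center: (h ± c, k).

(-21, -8) and (1, -8)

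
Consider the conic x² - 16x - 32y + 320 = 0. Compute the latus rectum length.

32

Only x is squared. Complete the square in x: (x - 8)² = 32(y - 8).
Vertex (8, 8); 4p = 32 so p = 8. Opens up.
Latus rectum length = |4p| = 32.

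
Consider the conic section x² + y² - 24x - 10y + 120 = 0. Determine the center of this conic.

Group the x- and y-terms: (x² - 24x) + (y² - 10y) = -120
(x - 12)² + (y - 5)² = -120 + 144 + 25 = 49
So (x - 12)² + (y - 5)² = 49.
Circle centered at (12, 5) with r² = 49.

(12, 5)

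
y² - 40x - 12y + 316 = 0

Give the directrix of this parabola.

x = -3

Only y is squared. Complete the square in y: (y - 6)² = 40(x - 7).
Vertex (7, 6); 4p = 40 so p = 10. Opens right.
Directrix is the vertical line x = h − p = 7 − (10) = -3.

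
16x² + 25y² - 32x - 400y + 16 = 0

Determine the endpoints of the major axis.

Rearranging, 16(x² - 2x) + 25(y² - 16y) = -16.
16(x - 1)² + 25(y - 8)² = -16 + 16 + 1600 = 1600
Dividing both sides by 1600: (x - 1)²/100 + (y - 8)²/64 = 1
Ellipse, center (1, 8), major axis horizontal; a² = 100, b² = 64.
a = 10. Vertices at (h ± a, k).

(-9, 8) and (11, 8)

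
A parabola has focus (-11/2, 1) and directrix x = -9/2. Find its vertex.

(-5, 1)

The vertex is the midpoint between the focus and the directrix along the axis of symmetry.
Axis is horizontal (directrix is vertical). Vertex x-coordinate = (-11/2 + (-9/2))/2 = -5; y-coordinate = 1.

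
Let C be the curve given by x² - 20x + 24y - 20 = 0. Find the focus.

Only x is squared. Complete the square in x: (x - 10)² = -24(y - 5).
Vertex (10, 5); 4p = -24 so p = -6. Opens down.
Focus is p units from the vertex along the axis: (h, k + p).

(10, -1)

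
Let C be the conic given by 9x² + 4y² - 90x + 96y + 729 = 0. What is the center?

(5, -12)

Collect terms: 9(x² - 10x) + 4(y² + 24y) = -729
Complete the square in x and y: 9(x - 5)² + 4(y + 12)² = -729 + 225 + 576 = 72
Divide through by 72 to get (x - 5)²/8 + (y + 12)²/18 = 1.
Ellipse with center (5, -12).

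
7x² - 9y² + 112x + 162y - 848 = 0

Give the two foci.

7(x² + 16x) -9(y² - 18y) = 848
Complete the square: 7(x + 8)² -9(y - 9)² = 848 + 448 - 729 = 567
Dividing both sides by 567: (x + 8)²/81 - (y - 9)²/63 = 1
Hyperbola, center (-8, 9), transverse axis horizontal; a² = 81, b² = 63.
c² = a² + b² = 81 + 63 = 144, so c = 12.
Foci lie on the horizontal axis through the center: (h ± c, k).

(-20, 9) and (4, 9)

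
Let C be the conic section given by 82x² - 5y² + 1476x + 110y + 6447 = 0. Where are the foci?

Collect terms: 82(x² + 18x) -5(y² - 22y) = -6447
Complete the square in x and y: 82(x + 9)² -5(y - 11)² = -6447 + 6642 - 605 = -410
Divide through by -410 to get (y - 11)²/82 - (x + 9)²/5 = 1.
Hyperbola, center (-9, 11), transverse axis vertical; a² = 82, b² = 5.
c² = a² + b² = 82 + 5 = 87, so c = √87.
Foci lie on the vertical axis through the center: (h, k ± c).

(-9, 11 - √87) and (-9, 11 + √87)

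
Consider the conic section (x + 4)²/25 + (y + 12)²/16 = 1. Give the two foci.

(-7, -12) and (-1, -12)

Center (-4, -12). The larger denominator 25 sits under the x-term, so the major axis is horizontal; a² = 25, b² = 16.
c² = a² - b² = 25 - 16 = 9, so c = 3.
Foci lie on the horizontal axis through the center: (h ± c, k).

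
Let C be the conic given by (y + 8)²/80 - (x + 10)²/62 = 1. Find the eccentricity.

e = √710/20

Center (-10, -8). The positive term is the y-term, so the transverse axis is vertical; a² = 80, b² = 62.
c² = a² + b² = 142, so c = √142.
e = c/a = √142/4√5 = √710/20.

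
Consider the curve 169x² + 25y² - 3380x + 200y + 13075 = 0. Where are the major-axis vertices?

(10, -17) and (10, 9)

Group: 169(x² - 20x) + 25(y² + 8y) = -13075
Complete the square in x and y: 169(x - 10)² + 25(y + 4)² = -13075 + 16900 + 400 = 4225
Divide through by 4225 to get (x - 10)²/25 + (y + 4)²/169 = 1.
Ellipse, center (10, -4), major axis vertical; a² = 169, b² = 25.
a = 13. Vertices at (h, k ± a).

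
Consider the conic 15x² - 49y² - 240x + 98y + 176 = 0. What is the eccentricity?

e = 8/7

Rearranging, 15(x² - 16x) -49(y² - 2y) = -176.
Completing the square gives 15(x - 8)² -49(y - 1)² = -176 + 960 - 49 = 735.
Divide through by 735 to get (x - 8)²/49 - (y - 1)²/15 = 1.
Hyperbola, center (8, 1), transverse axis horizontal; a² = 49, b² = 15.
c² = a² + b² = 64, so c = 8.
e = c/a = 8/7.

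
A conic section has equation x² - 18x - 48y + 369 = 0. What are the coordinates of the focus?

Only x is squared. Complete the square in x: (x - 9)² = 48(y - 6).
Vertex (9, 6); 4p = 48 so p = 12. Opens up.
Focus is p units from the vertex along the axis: (h, k + p).

(9, 18)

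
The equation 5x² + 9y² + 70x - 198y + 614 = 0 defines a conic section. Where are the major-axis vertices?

(-19, 11) and (5, 11)

Collect terms: 5(x² + 14x) + 9(y² - 22y) = -614
5(x + 7)² + 9(y - 11)² = -614 + 245 + 1089 = 720
Divide by 720: (x + 7)²/144 + (y - 11)²/80 = 1
Ellipse, center (-7, 11), major axis horizontal; a² = 144, b² = 80.
a = 12. Vertices at (h ± a, k).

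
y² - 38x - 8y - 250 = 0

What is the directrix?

Only y is squared. Complete the square in y: (y - 4)² = 38(x + 7).
Vertex (-7, 4); 4p = 38 so p = 19/2. Opens right.
Directrix is the vertical line x = h − p = -7 − (19/2) = -33/2.

x = -33/2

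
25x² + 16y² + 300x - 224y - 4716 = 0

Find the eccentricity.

Group the x- and y-terms: 25(x² + 12x) + 16(y² - 14y) = 4716
Complete the square in x and y: 25(x + 6)² + 16(y - 7)² = 4716 + 900 + 784 = 6400
Divide by 6400: (x + 6)²/256 + (y - 7)²/400 = 1
Ellipse, center (-6, 7), major axis vertical; a² = 400, b² = 256.
c² = a² - b² = 144, so c = 12.
e = c/a = 12/20 = 3/5.

e = 3/5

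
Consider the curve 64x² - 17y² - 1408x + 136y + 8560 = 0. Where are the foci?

(11, -5) and (11, 13)

Rearranging, 64(x² - 22x) -17(y² - 8y) = -8560.
64(x - 11)² -17(y - 4)² = -8560 + 7744 - 272 = -1088
Divide through by -1088 to get (y - 4)²/64 - (x - 11)²/17 = 1.
Hyperbola, center (11, 4), transverse axis vertical; a² = 64, b² = 17.
c² = a² + b² = 64 + 17 = 81, so c = 9.
Foci lie on the vertical axis through the center: (h, k ± c).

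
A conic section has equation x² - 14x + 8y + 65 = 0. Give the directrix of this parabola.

Only x is squared. Complete the square in x: (x - 7)² = -8(y + 2).
Vertex (7, -2); 4p = -8 so p = -2. Opens down.
Directrix is the horizontal line y = k − p = -2 − (-2) = 0.

y = 0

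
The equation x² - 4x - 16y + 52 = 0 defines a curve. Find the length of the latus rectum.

16

Only x is squared. Complete the square in x: (x - 2)² = 16(y - 3).
Vertex (2, 3); 4p = 16 so p = 4. Opens up.
Latus rectum length = |4p| = 16.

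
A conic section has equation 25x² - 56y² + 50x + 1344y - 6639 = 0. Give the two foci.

Group: 25(x² + 2x) -56(y² - 24y) = 6639
Completing the square gives 25(x + 1)² -56(y - 12)² = 6639 + 25 - 8064 = -1400.
Divide by -1400: (y - 12)²/25 - (x + 1)²/56 = 1
Hyperbola, center (-1, 12), transverse axis vertical; a² = 25, b² = 56.
c² = a² + b² = 25 + 56 = 81, so c = 9.
Foci lie on the vertical axis through the center: (h, k ± c).

(-1, 3) and (-1, 21)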